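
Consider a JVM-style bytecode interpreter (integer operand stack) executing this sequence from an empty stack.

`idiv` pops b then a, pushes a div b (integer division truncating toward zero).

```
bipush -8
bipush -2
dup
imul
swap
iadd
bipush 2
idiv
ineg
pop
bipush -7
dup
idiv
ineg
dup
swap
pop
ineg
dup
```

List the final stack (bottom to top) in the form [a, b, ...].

bipush -8 → [-8]
bipush -2 → [-8, -2]
dup       → [-8, -2, -2]
imul      → [-8, 4]
swap      → [4, -8]
iadd      → [-4]
bipush 2  → [-4, 2]
idiv      → [-2]
ineg      → [2]
pop       → []
bipush -7 → [-7]
dup       → [-7, -7]
idiv      → [1]
ineg      → [-1]
dup       → [-1, -1]
swap      → [-1, -1]
pop       → [-1]
ineg      → [1]
dup       → [1, 1]

[1, 1]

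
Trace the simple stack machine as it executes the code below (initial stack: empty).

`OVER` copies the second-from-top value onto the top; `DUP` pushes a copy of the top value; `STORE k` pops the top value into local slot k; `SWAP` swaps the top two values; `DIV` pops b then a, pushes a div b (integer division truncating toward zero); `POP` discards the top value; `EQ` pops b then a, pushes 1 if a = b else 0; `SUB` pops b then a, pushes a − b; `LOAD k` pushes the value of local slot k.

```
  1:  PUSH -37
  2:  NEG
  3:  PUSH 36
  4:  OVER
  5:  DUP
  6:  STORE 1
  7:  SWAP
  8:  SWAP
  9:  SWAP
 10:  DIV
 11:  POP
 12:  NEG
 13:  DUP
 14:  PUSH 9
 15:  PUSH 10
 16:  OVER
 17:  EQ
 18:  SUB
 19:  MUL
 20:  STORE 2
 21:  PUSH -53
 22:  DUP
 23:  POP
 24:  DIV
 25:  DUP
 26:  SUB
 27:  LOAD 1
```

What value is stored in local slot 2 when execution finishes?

PUSH -37  [-37]
NEG       [37]
PUSH 36   [37, 36]
OVER      [37, 36, 37]
DUP       [37, 36, 37, 37]
STORE 1   [37, 36, 37]
SWAP      [37, 37, 36]
SWAP      [37, 36, 37]
SWAP      [37, 37, 36]
DIV       [37, 1]
POP       [37]
NEG       [-37]
DUP       [-37, -37]
PUSH 9    [-37, -37, 9]
PUSH 10   [-37, -37, 9, 10]
OVER      [-37, -37, 9, 10, 9]
EQ        [-37, -37, 9, 0]
SUB       [-37, -37, 9]
MUL       [-37, -333]
STORE 2   [-37]
PUSH -53  [-37, -53]
DUP       [-37, -53, -53]
POP       [-37, -53]
DIV       [0]
DUP       [0, 0]
SUB       [0]
LOAD 1    [0, 37]

-333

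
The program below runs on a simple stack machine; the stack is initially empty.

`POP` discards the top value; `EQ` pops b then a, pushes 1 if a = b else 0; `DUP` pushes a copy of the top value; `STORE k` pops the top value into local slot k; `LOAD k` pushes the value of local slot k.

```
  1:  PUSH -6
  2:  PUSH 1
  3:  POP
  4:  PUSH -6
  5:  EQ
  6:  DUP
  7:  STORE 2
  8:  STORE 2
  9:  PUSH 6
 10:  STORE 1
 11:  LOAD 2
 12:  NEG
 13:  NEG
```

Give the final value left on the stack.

1

PUSH -6  [-6]
PUSH 1   [-6, 1]
POP      [-6]
PUSH -6  [-6, -6]
EQ       [1]
DUP      [1, 1]
STORE 2  [1]
STORE 2  []
PUSH 6   [6]
STORE 1  []
LOAD 2   [1]
NEG      [-1]
NEG      [1]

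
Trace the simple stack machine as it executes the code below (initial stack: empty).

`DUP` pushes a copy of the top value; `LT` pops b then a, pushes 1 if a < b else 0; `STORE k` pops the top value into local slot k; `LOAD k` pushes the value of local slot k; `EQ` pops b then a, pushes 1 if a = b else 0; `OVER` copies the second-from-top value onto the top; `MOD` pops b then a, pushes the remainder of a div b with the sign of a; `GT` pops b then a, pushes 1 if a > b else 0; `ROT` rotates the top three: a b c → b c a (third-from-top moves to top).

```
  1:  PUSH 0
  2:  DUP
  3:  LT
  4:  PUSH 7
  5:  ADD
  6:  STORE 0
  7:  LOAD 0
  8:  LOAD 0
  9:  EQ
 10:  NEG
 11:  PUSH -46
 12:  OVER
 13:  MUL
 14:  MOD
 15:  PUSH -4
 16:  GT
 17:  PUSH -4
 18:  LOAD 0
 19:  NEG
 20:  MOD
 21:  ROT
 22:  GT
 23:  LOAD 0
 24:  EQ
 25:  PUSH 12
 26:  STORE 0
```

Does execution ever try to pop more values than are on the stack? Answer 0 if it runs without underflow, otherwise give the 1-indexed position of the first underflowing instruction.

21

PUSH 0   → [0]
DUP      → [0, 0]
LT       → [0]
PUSH 7   → [0, 7]
ADD      → [7]
STORE 0  → []
LOAD 0   → [7]
LOAD 0   → [7, 7]
EQ       → [1]
NEG      → [-1]
PUSH -46 → [-1, -46]
OVER     → [-1, -46, -1]
MUL      → [-1, 46]
MOD      → [-1]
PUSH -4  → [-1, -4]
GT       → [1]
PUSH -4  → [1, -4]
LOAD 0   → [1, -4, 7]
NEG      → [1, -4, -7]
MOD      → [1, -4]
ROT  — needs 3 operands, stack has 2 → underflow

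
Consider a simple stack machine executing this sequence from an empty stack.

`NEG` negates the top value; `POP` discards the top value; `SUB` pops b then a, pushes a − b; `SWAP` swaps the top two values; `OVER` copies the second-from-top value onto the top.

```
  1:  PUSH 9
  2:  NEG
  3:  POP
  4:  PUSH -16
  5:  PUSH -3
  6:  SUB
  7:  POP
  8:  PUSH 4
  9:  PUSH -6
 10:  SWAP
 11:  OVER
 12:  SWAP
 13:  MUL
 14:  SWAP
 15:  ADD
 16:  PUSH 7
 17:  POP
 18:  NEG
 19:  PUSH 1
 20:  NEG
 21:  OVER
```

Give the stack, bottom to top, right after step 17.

PUSH 9   → 9
NEG      → -9
POP      → (empty)
PUSH -16 → -16
PUSH -3  → -16 -3
SUB      → -13
POP      → (empty)
PUSH 4   → 4
PUSH -6  → 4 -6
SWAP     → -6 4
OVER     → -6 4 -6
SWAP     → -6 -6 4
MUL      → -6 -24
SWAP     → -24 -6
ADD      → -30
PUSH 7   → -30 7
POP      → -30

[-30]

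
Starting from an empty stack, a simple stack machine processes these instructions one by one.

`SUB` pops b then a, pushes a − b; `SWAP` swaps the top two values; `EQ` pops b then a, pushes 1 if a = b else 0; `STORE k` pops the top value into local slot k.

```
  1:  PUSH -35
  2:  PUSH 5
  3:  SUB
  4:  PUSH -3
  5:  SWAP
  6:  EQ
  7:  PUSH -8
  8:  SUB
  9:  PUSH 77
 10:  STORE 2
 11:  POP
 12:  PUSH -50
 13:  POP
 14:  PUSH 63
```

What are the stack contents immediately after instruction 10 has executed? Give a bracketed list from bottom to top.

PUSH -35 : [-35]
PUSH 5   : [-35, 5]
SUB      : [-40]
PUSH -3  : [-40, -3]
SWAP     : [-3, -40]
EQ       : [0]
PUSH -8  : [0, -8]
SUB      : [8]
PUSH 77  : [8, 77]
STORE 2  : [8]

[8]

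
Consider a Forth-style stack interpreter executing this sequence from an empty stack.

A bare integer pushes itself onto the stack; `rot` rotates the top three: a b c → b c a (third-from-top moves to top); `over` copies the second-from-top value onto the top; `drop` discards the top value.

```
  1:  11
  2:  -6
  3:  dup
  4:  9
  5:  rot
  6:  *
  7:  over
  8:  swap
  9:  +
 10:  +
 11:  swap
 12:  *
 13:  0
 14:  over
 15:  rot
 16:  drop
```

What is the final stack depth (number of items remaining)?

2

11   → [11]
-6   → [11, -6]
dup  → [11, -6, -6]
9    → [11, -6, -6, 9]
rot  → [11, -6, 9, -6]
*    → [11, -6, -54]
over → [11, -6, -54, -6]
swap → [11, -6, -6, -54]
+    → [11, -6, -60]
+    → [11, -66]
swap → [-66, 11]
*    → [-726]
0    → [-726, 0]
over → [-726, 0, -726]
rot  → [0, -726, -726]
drop → [0, -726]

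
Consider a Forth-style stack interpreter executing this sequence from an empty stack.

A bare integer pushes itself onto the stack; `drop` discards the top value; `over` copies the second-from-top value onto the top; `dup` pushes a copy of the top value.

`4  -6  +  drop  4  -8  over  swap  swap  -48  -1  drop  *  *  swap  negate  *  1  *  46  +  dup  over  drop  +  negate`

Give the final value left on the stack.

12196

4       4
-6      4 -6
+       -2
drop    (empty)
4       4
-8      4 -8
over    4 -8 4
swap    4 4 -8
swap    4 -8 4
-48     4 -8 4 -48
-1      4 -8 4 -48 -1
drop    4 -8 4 -48
*       4 -8 -192
*       4 1536
swap    1536 4
negate  1536 -4
*       -6144
1       -6144 1
*       -6144
46      -6144 46
+       -6098
dup     -6098 -6098
over    -6098 -6098 -6098
drop    -6098 -6098
+       -12196
negate  12196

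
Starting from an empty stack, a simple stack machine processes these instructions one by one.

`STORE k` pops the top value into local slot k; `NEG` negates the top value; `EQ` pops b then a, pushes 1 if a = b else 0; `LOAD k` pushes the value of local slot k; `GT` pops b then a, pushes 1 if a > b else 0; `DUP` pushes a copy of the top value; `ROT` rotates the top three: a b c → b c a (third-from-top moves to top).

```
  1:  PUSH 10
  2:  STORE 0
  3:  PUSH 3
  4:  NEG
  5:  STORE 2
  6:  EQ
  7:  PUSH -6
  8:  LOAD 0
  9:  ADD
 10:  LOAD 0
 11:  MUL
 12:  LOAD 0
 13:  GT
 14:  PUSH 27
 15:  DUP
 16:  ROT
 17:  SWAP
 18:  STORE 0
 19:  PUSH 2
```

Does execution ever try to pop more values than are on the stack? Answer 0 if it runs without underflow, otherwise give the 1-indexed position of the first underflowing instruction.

6

PUSH 10 : [10]
STORE 0 : []
PUSH 3  : [3]
NEG     : [-3]
STORE 2 : []
EQ  — needs 2 operands, stack has 0 → underflow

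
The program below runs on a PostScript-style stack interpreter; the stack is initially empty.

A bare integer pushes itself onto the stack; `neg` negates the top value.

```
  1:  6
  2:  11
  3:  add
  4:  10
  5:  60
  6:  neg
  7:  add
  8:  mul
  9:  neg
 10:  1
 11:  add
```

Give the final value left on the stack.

851

6    [6]
11   [6, 11]
add  [17]
10   [17, 10]
60   [17, 10, 60]
neg  [17, 10, -60]
add  [17, -50]
mul  [-850]
neg  [850]
1    [850, 1]
add  [851]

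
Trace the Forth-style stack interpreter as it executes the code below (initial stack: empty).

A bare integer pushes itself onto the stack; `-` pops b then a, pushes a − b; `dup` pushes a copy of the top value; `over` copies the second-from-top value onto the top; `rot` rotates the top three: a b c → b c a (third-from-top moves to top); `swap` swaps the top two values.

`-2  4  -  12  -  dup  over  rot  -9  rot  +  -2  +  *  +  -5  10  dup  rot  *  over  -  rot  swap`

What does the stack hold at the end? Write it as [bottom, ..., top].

[10, 504, -60]

-2   -> -2
4    -> -2 4
-    -> -6
12   -> -6 12
-    -> -18
dup  -> -18 -18
over -> -18 -18 -18
rot  -> -18 -18 -18
-9   -> -18 -18 -18 -9
rot  -> -18 -18 -9 -18
+    -> -18 -18 -27
-2   -> -18 -18 -27 -2
+    -> -18 -18 -29
*    -> -18 522
+    -> 504
-5   -> 504 -5
10   -> 504 -5 10
dup  -> 504 -5 10 10
rot  -> 504 10 10 -5
*    -> 504 10 -50
over -> 504 10 -50 10
-    -> 504 10 -60
rot  -> 10 -60 504
swap -> 10 504 -60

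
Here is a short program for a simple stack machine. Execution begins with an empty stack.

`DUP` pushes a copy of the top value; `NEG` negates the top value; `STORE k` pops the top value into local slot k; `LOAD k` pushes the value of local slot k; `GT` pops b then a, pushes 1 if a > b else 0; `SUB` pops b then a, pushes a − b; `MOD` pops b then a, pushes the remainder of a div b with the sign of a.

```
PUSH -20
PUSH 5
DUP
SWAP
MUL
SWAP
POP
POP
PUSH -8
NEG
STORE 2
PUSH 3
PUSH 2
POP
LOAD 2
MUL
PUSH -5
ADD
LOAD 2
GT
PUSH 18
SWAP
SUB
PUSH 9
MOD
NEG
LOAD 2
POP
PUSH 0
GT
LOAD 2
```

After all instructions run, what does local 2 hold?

PUSH -20 → -20
PUSH 5   → -20 5
DUP      → -20 5 5
SWAP     → -20 5 5
MUL      → -20 25
SWAP     → 25 -20
POP      → 25
POP      → (empty)
PUSH -8  → -8
NEG      → 8
STORE 2  → (empty)
PUSH 3   → 3
PUSH 2   → 3 2
POP      → 3
LOAD 2   → 3 8
MUL      → 24
PUSH -5  → 24 -5
ADD      → 19
LOAD 2   → 19 8
GT       → 1
PUSH 18  → 1 18
SWAP     → 18 1
SUB      → 17
PUSH 9   → 17 9
MOD      → 8
NEG      → -8
LOAD 2   → -8 8
POP      → -8
PUSH 0   → -8 0
GT       → 0
LOAD 2   → 0 8

8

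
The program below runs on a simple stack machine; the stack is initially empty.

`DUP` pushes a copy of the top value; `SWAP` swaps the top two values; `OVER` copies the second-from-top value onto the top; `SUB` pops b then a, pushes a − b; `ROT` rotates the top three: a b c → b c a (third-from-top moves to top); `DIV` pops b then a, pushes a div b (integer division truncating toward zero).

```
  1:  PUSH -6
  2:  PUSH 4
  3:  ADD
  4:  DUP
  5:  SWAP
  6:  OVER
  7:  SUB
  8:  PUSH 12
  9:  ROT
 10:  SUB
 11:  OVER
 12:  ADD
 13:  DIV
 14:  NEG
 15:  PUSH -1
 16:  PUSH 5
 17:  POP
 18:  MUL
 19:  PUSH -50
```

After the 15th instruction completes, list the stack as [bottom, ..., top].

PUSH -6 : -6
PUSH 4  : -6 4
ADD     : -2
DUP     : -2 -2
SWAP    : -2 -2
OVER    : -2 -2 -2
SUB     : -2 0
PUSH 12 : -2 0 12
ROT     : 0 12 -2
SUB     : 0 14
OVER    : 0 14 0
ADD     : 0 14
DIV     : 0
NEG     : 0
PUSH -1 : 0 -1

[0, -1]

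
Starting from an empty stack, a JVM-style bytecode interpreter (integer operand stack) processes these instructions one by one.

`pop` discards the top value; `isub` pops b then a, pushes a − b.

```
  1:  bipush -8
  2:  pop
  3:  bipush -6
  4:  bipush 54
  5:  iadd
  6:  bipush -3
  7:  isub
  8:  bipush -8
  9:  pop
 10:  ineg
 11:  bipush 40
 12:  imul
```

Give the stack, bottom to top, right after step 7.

bipush -8  [-8]
pop        []
bipush -6  [-6]
bipush 54  [-6, 54]
iadd       [48]
bipush -3  [48, -3]
isub       [51]

[51]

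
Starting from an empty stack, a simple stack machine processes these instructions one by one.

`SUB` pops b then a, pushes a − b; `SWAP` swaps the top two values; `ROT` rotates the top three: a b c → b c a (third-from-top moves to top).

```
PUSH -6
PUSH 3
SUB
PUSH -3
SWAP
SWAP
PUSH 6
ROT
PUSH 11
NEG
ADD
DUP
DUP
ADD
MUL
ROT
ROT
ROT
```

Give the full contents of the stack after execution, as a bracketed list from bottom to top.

PUSH -6 → -6
PUSH 3  → -6 3
SUB     → -9
PUSH -3 → -9 -3
SWAP    → -3 -9
SWAP    → -9 -3
PUSH 6  → -9 -3 6
ROT     → -3 6 -9
PUSH 11 → -3 6 -9 11
NEG     → -3 6 -9 -11
ADD     → -3 6 -20
DUP     → -3 6 -20 -20
DUP     → -3 6 -20 -20 -20
ADD     → -3 6 -20 -40
MUL     → -3 6 800
ROT     → 6 800 -3
ROT     → 800 -3 6
ROT     → -3 6 800

[-3, 6, 800]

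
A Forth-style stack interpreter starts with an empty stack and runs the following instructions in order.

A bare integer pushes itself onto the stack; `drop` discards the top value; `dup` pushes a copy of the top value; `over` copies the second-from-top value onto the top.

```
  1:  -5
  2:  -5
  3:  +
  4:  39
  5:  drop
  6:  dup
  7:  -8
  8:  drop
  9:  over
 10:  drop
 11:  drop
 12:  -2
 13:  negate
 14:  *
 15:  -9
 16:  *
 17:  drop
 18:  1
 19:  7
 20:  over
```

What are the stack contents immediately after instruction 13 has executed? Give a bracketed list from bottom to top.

[-10, 2]

-5     : [-5]
-5     : [-5, -5]
+      : [-10]
39     : [-10, 39]
drop   : [-10]
dup    : [-10, -10]
-8     : [-10, -10, -8]
drop   : [-10, -10]
over   : [-10, -10, -10]
drop   : [-10, -10]
drop   : [-10]
-2     : [-10, -2]
negate : [-10, 2]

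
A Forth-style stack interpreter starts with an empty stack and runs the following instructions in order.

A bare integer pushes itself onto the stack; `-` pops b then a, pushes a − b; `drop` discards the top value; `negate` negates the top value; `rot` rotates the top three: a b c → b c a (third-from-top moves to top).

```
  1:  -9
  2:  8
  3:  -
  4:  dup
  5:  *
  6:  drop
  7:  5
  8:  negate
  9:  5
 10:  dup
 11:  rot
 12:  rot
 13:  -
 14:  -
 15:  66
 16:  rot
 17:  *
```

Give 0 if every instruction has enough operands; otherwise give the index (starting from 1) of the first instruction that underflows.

-9     -> -9
8      -> -9 8
-      -> -17
dup    -> -17 -17
*      -> 289
drop   -> (empty)
5      -> 5
negate -> -5
5      -> -5 5
dup    -> -5 5 5
rot    -> 5 5 -5
rot    -> 5 -5 5
-      -> 5 -10
-      -> 15
66     -> 15 66
rot  — needs 3 operands, stack has 2 → underflow

16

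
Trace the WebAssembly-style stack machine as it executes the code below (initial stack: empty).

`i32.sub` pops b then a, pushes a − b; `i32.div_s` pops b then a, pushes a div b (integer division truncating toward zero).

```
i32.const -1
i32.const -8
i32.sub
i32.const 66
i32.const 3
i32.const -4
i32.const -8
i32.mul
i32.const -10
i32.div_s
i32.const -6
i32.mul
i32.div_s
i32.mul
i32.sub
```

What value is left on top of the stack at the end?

7

i32.const -1  → [-1]
i32.const -8  → [-1, -8]
i32.sub       → [7]
i32.const 66  → [7, 66]
i32.const 3   → [7, 66, 3]
i32.const -4  → [7, 66, 3, -4]
i32.const -8  → [7, 66, 3, -4, -8]
i32.mul       → [7, 66, 3, 32]
i32.const -10 → [7, 66, 3, 32, -10]
i32.div_s     → [7, 66, 3, -3]
i32.const -6  → [7, 66, 3, -3, -6]
i32.mul       → [7, 66, 3, 18]
i32.div_s     → [7, 66, 0]
i32.mul       → [7, 0]
i32.sub       → [7]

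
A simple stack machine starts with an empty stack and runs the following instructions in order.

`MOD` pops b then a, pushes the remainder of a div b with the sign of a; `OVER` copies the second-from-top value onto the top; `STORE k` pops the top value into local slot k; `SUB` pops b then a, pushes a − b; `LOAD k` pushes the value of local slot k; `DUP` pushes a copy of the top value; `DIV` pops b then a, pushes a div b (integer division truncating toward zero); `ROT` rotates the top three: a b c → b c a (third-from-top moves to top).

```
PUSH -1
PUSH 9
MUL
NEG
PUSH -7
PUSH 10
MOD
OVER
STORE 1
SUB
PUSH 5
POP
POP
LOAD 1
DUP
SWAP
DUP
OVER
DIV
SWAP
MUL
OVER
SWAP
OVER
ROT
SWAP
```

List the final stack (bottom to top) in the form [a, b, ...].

PUSH -1 -> -1
PUSH 9  -> -1 9
MUL     -> -9
NEG     -> 9
PUSH -7 -> 9 -7
PUSH 10 -> 9 -7 10
MOD     -> 9 -7
OVER    -> 9 -7 9
STORE 1 -> 9 -7
SUB     -> 16
PUSH 5  -> 16 5
POP     -> 16
POP     -> (empty)
LOAD 1  -> 9
DUP     -> 9 9
SWAP    -> 9 9
DUP     -> 9 9 9
OVER    -> 9 9 9 9
DIV     -> 9 9 1
SWAP    -> 9 1 9
MUL     -> 9 9
OVER    -> 9 9 9
SWAP    -> 9 9 9
OVER    -> 9 9 9 9
ROT     -> 9 9 9 9
SWAP    -> 9 9 9 9

[9, 9, 9, 9]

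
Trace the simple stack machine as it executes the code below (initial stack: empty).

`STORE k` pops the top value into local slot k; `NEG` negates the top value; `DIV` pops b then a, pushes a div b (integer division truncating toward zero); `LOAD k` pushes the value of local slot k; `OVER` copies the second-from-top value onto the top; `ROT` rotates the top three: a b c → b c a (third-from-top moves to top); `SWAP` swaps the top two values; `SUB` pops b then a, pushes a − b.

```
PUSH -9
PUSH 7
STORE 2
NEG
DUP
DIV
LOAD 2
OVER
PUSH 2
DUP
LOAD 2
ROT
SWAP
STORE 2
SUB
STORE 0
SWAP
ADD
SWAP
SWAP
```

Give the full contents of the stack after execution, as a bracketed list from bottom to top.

[1, 8]

PUSH -9 : [-9]
PUSH 7  : [-9, 7]
STORE 2 : [-9]
NEG     : [9]
DUP     : [9, 9]
DIV     : [1]
LOAD 2  : [1, 7]
OVER    : [1, 7, 1]
PUSH 2  : [1, 7, 1, 2]
DUP     : [1, 7, 1, 2, 2]
LOAD 2  : [1, 7, 1, 2, 2, 7]
ROT     : [1, 7, 1, 2, 7, 2]
SWAP    : [1, 7, 1, 2, 2, 7]
STORE 2 : [1, 7, 1, 2, 2]
SUB     : [1, 7, 1, 0]
STORE 0 : [1, 7, 1]
SWAP    : [1, 1, 7]
ADD     : [1, 8]
SWAP    : [8, 1]
SWAP    : [1, 8]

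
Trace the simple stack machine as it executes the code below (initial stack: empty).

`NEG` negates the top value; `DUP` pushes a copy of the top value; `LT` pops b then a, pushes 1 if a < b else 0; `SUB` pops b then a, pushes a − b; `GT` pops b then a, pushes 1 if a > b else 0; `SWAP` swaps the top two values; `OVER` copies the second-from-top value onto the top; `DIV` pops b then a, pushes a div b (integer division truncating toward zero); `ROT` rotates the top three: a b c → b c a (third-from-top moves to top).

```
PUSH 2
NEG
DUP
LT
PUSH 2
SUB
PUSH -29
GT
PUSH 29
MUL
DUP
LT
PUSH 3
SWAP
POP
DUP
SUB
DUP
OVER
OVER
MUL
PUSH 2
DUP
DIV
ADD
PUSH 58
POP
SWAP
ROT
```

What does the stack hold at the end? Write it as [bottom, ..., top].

[1, 0, 0]

PUSH 2   -> [2]
NEG      -> [-2]
DUP      -> [-2, -2]
LT       -> [0]
PUSH 2   -> [0, 2]
SUB      -> [-2]
PUSH -29 -> [-2, -29]
GT       -> [1]
PUSH 29  -> [1, 29]
MUL      -> [29]
DUP      -> [29, 29]
LT       -> [0]
PUSH 3   -> [0, 3]
SWAP     -> [3, 0]
POP      -> [3]
DUP      -> [3, 3]
SUB      -> [0]
DUP      -> [0, 0]
OVER     -> [0, 0, 0]
OVER     -> [0, 0, 0, 0]
MUL      -> [0, 0, 0]
PUSH 2   -> [0, 0, 0, 2]
DUP      -> [0, 0, 0, 2, 2]
DIV      -> [0, 0, 0, 1]
ADD      -> [0, 0, 1]
PUSH 58  -> [0, 0, 1, 58]
POP      -> [0, 0, 1]
SWAP     -> [0, 1, 0]
ROT      -> [1, 0, 0]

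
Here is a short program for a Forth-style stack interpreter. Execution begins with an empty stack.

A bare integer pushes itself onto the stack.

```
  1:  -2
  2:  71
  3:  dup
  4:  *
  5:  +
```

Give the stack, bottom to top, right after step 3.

-2  → [-2]
71  → [-2, 71]
dup → [-2, 71, 71]

[-2, 71, 71]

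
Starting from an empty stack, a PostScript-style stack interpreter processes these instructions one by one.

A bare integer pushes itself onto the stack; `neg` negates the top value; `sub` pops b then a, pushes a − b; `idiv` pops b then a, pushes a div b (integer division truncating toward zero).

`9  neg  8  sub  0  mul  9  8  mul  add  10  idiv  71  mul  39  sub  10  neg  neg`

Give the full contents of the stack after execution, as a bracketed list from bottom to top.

9    : [9]
neg  : [-9]
8    : [-9, 8]
sub  : [-17]
0    : [-17, 0]
mul  : [0]
9    : [0, 9]
8    : [0, 9, 8]
mul  : [0, 72]
add  : [72]
10   : [72, 10]
idiv : [7]
71   : [7, 71]
mul  : [497]
39   : [497, 39]
sub  : [458]
10   : [458, 10]
neg  : [458, -10]
neg  : [458, 10]

[458, 10]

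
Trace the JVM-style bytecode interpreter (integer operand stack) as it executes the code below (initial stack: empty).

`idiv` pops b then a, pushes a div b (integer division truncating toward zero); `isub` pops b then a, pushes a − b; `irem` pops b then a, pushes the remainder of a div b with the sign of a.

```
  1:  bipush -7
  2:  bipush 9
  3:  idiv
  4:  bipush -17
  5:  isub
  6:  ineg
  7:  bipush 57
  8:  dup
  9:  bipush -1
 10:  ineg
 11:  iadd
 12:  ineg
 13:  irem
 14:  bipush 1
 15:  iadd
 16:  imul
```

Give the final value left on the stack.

bipush -7  -> [-7]
bipush 9   -> [-7, 9]
idiv       -> [0]
bipush -17 -> [0, -17]
isub       -> [17]
ineg       -> [-17]
bipush 57  -> [-17, 57]
dup        -> [-17, 57, 57]
bipush -1  -> [-17, 57, 57, -1]
ineg       -> [-17, 57, 57, 1]
iadd       -> [-17, 57, 58]
ineg       -> [-17, 57, -58]
irem       -> [-17, 57]
bipush 1   -> [-17, 57, 1]
iadd       -> [-17, 58]
imul       -> [-986]

-986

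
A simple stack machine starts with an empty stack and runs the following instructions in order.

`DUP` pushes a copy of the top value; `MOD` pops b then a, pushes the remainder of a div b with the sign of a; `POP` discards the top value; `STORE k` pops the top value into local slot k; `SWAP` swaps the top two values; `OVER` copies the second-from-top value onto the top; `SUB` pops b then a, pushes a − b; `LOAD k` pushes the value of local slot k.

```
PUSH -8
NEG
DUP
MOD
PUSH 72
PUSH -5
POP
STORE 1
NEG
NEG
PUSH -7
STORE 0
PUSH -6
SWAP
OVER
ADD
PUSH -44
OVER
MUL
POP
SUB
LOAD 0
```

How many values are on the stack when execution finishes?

2

PUSH -8  : [-8]
NEG      : [8]
DUP      : [8, 8]
MOD      : [0]
PUSH 72  : [0, 72]
PUSH -5  : [0, 72, -5]
POP      : [0, 72]
STORE 1  : [0]
NEG      : [0]
NEG      : [0]
PUSH -7  : [0, -7]
STORE 0  : [0]
PUSH -6  : [0, -6]
SWAP     : [-6, 0]
OVER     : [-6, 0, -6]
ADD      : [-6, -6]
PUSH -44 : [-6, -6, -44]
OVER     : [-6, -6, -44, -6]
MUL      : [-6, -6, 264]
POP      : [-6, -6]
SUB      : [0]
LOAD 0   : [0, -7]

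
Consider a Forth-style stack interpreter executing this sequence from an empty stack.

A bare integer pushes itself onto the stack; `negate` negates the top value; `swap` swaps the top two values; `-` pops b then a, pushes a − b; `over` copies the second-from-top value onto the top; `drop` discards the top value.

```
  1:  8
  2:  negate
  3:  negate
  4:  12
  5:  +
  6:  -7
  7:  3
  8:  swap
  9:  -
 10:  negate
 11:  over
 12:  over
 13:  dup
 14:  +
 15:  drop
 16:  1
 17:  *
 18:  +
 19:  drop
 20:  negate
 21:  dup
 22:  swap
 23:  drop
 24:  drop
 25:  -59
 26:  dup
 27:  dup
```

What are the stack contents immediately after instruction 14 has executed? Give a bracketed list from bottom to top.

8      -> 8
negate -> -8
negate -> 8
12     -> 8 12
+      -> 20
-7     -> 20 -7
3      -> 20 -7 3
swap   -> 20 3 -7
-      -> 20 10
negate -> 20 -10
over   -> 20 -10 20
over   -> 20 -10 20 -10
dup    -> 20 -10 20 -10 -10
+      -> 20 -10 20 -20

[20, -10, 20, -20]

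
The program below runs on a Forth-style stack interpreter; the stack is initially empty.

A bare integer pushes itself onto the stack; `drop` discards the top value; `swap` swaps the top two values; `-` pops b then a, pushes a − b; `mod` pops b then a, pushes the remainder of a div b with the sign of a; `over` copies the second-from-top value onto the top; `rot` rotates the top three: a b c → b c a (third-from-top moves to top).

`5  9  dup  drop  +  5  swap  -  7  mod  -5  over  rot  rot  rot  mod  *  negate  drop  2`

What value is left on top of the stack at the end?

5      -> 5
9      -> 5 9
dup    -> 5 9 9
drop   -> 5 9
+      -> 14
5      -> 14 5
swap   -> 5 14
-      -> -9
7      -> -9 7
mod    -> -2
-5     -> -2 -5
over   -> -2 -5 -2
rot    -> -5 -2 -2
rot    -> -2 -2 -5
rot    -> -2 -5 -2
mod    -> -2 -1
*      -> 2
negate -> -2
drop   -> (empty)
2      -> 2

2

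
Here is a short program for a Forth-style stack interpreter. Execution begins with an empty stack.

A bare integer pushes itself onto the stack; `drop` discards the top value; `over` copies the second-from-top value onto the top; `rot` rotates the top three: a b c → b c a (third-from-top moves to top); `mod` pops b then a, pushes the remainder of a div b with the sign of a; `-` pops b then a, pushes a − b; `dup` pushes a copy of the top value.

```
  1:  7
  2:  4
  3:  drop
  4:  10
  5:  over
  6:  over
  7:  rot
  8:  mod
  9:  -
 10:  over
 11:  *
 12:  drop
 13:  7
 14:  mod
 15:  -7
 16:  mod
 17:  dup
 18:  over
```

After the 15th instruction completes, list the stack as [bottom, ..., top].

[0, -7]

7    → 7
4    → 7 4
drop → 7
10   → 7 10
over → 7 10 7
over → 7 10 7 10
rot  → 7 7 10 10
mod  → 7 7 0
-    → 7 7
over → 7 7 7
*    → 7 49
drop → 7
7    → 7 7
mod  → 0
-7   → 0 -7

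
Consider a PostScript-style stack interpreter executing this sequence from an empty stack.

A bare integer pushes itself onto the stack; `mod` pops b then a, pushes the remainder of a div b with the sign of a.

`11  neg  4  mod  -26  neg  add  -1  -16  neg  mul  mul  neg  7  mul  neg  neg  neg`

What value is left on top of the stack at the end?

-2576

11  : 11
neg : -11
4   : -11 4
mod : -3
-26 : -3 -26
neg : -3 26
add : 23
-1  : 23 -1
-16 : 23 -1 -16
neg : 23 -1 16
mul : 23 -16
mul : -368
neg : 368
7   : 368 7
mul : 2576
neg : -2576
neg : 2576
neg : -2576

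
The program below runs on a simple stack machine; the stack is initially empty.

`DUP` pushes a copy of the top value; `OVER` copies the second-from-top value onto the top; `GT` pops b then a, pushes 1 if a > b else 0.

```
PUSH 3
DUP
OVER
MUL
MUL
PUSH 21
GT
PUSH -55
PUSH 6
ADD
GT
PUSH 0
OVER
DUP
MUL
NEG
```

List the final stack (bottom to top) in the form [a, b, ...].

PUSH 3   -> 3
DUP      -> 3 3
OVER     -> 3 3 3
MUL      -> 3 9
MUL      -> 27
PUSH 21  -> 27 21
GT       -> 1
PUSH -55 -> 1 -55
PUSH 6   -> 1 -55 6
ADD      -> 1 -49
GT       -> 1
PUSH 0   -> 1 0
OVER     -> 1 0 1
DUP      -> 1 0 1 1
MUL      -> 1 0 1
NEG      -> 1 0 -1

[1, 0, -1]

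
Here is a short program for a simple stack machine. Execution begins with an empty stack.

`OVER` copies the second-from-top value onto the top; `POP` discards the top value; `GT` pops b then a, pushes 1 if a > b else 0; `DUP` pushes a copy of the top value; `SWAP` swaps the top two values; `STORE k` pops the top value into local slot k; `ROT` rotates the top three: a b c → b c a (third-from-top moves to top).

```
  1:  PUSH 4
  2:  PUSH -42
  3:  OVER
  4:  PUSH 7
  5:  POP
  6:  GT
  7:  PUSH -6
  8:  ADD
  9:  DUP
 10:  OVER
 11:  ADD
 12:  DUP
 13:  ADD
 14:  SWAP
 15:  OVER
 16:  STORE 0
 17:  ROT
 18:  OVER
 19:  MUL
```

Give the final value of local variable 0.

PUSH 4   → [4]
PUSH -42 → [4, -42]
OVER     → [4, -42, 4]
PUSH 7   → [4, -42, 4, 7]
POP      → [4, -42, 4]
GT       → [4, 0]
PUSH -6  → [4, 0, -6]
ADD      → [4, -6]
DUP      → [4, -6, -6]
OVER     → [4, -6, -6, -6]
ADD      → [4, -6, -12]
DUP      → [4, -6, -12, -12]
ADD      → [4, -6, -24]
SWAP     → [4, -24, -6]
OVER     → [4, -24, -6, -24]
STORE 0  → [4, -24, -6]
ROT      → [-24, -6, 4]
OVER     → [-24, -6, 4, -6]
MUL      → [-24, -6, -24]

-24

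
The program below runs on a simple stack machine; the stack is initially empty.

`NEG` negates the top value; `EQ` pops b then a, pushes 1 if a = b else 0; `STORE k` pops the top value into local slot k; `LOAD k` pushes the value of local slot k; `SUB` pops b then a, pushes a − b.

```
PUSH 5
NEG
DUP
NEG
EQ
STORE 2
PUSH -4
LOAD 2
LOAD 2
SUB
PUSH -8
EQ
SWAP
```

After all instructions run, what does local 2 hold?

PUSH 5  → [5]
NEG     → [-5]
DUP     → [-5, -5]
NEG     → [-5, 5]
EQ      → [0]
STORE 2 → []
PUSH -4 → [-4]
LOAD 2  → [-4, 0]
LOAD 2  → [-4, 0, 0]
SUB     → [-4, 0]
PUSH -8 → [-4, 0, -8]
EQ      → [-4, 0]
SWAP    → [0, -4]

0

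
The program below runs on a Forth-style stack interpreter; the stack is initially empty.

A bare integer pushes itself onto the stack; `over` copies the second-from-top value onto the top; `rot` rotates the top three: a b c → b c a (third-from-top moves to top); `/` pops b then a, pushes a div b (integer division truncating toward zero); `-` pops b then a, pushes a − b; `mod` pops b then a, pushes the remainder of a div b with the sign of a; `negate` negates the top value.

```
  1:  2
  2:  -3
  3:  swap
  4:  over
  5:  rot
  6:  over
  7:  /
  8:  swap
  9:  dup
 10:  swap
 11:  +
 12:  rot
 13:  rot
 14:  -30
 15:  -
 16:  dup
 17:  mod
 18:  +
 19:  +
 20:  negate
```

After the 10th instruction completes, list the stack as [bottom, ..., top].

[2, 1, -3, -3]

2     [2]
-3    [2, -3]
swap  [-3, 2]
over  [-3, 2, -3]
rot   [2, -3, -3]
over  [2, -3, -3, -3]
/     [2, -3, 1]
swap  [2, 1, -3]
dup   [2, 1, -3, -3]
swap  [2, 1, -3, -3]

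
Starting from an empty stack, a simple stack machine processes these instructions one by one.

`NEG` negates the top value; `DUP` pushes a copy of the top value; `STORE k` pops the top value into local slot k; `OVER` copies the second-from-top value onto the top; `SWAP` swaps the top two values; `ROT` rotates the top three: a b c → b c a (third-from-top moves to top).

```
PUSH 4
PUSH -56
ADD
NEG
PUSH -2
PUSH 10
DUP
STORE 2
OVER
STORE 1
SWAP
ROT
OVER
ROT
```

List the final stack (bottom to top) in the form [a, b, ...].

PUSH 4   -> [4]
PUSH -56 -> [4, -56]
ADD      -> [-52]
NEG      -> [52]
PUSH -2  -> [52, -2]
PUSH 10  -> [52, -2, 10]
DUP      -> [52, -2, 10, 10]
STORE 2  -> [52, -2, 10]
OVER     -> [52, -2, 10, -2]
STORE 1  -> [52, -2, 10]
SWAP     -> [52, 10, -2]
ROT      -> [10, -2, 52]
OVER     -> [10, -2, 52, -2]
ROT      -> [10, 52, -2, -2]

[10, 52, -2, -2]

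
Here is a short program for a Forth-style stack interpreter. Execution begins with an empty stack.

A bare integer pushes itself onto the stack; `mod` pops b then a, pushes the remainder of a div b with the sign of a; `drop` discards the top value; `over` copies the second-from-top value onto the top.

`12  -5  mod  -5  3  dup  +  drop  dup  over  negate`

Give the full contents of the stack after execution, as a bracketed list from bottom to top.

[2, -5, -5, 5]

12     : [12]
-5     : [12, -5]
mod    : [2]
-5     : [2, -5]
3      : [2, -5, 3]
dup    : [2, -5, 3, 3]
+      : [2, -5, 6]
drop   : [2, -5]
dup    : [2, -5, -5]
over   : [2, -5, -5, -5]
negate : [2, -5, -5, 5]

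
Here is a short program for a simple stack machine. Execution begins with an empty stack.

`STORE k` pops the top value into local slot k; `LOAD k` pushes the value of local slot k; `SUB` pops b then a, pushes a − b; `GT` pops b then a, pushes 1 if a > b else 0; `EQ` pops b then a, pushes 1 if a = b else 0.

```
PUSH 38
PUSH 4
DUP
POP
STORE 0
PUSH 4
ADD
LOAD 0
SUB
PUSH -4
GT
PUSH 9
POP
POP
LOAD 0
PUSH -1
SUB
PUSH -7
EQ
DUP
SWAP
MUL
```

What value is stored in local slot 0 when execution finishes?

PUSH 38 -> 38
PUSH 4  -> 38 4
DUP     -> 38 4 4
POP     -> 38 4
STORE 0 -> 38
PUSH 4  -> 38 4
ADD     -> 42
LOAD 0  -> 42 4
SUB     -> 38
PUSH -4 -> 38 -4
GT      -> 1
PUSH 9  -> 1 9
POP     -> 1
POP     -> (empty)
LOAD 0  -> 4
PUSH -1 -> 4 -1
SUB     -> 5
PUSH -7 -> 5 -7
EQ      -> 0
DUP     -> 0 0
SWAP    -> 0 0
MUL     -> 0

4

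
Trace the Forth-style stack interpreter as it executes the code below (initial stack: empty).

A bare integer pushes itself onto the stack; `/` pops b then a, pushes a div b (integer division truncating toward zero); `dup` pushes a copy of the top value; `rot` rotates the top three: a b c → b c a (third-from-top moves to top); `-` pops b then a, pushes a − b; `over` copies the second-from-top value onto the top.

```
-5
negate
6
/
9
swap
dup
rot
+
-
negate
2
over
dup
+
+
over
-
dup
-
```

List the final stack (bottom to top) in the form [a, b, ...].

-5     → [-5]
negate → [5]
6      → [5, 6]
/      → [0]
9      → [0, 9]
swap   → [9, 0]
dup    → [9, 0, 0]
rot    → [0, 0, 9]
+      → [0, 9]
-      → [-9]
negate → [9]
2      → [9, 2]
over   → [9, 2, 9]
dup    → [9, 2, 9, 9]
+      → [9, 2, 18]
+      → [9, 20]
over   → [9, 20, 9]
-      → [9, 11]
dup    → [9, 11, 11]
-      → [9, 0]

[9, 0]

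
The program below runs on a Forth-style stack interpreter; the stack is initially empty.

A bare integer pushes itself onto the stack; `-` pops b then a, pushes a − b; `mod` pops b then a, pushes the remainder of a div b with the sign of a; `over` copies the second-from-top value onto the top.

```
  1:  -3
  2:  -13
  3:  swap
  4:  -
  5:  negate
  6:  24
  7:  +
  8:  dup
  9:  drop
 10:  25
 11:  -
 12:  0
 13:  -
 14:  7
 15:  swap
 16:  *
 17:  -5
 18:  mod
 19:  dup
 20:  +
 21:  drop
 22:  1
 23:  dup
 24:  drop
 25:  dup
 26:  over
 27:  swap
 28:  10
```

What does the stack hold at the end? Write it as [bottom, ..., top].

[1, 1, 1, 10]

-3      [-3]
-13     [-3, -13]
swap    [-13, -3]
-       [-10]
negate  [10]
24      [10, 24]
+       [34]
dup     [34, 34]
drop    [34]
25      [34, 25]
-       [9]
0       [9, 0]
-       [9]
7       [9, 7]
swap    [7, 9]
*       [63]
-5      [63, -5]
mod     [3]
dup     [3, 3]
+       [6]
drop    []
1       [1]
dup     [1, 1]
drop    [1]
dup     [1, 1]
over    [1, 1, 1]
swap    [1, 1, 1]
10      [1, 1, 1, 10]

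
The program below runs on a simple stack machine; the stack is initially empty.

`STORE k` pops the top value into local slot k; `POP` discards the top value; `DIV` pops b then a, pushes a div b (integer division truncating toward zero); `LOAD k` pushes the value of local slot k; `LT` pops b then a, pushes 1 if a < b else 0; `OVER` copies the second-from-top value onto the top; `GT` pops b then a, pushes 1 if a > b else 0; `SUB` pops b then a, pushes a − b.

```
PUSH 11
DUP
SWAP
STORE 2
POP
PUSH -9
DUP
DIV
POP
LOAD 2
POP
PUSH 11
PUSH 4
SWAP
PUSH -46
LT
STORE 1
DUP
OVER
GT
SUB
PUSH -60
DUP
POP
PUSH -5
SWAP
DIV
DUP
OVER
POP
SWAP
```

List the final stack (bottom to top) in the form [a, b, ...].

PUSH 11  → 11
DUP      → 11 11
SWAP     → 11 11
STORE 2  → 11
POP      → (empty)
PUSH -9  → -9
DUP      → -9 -9
DIV      → 1
POP      → (empty)
LOAD 2   → 11
POP      → (empty)
PUSH 11  → 11
PUSH 4   → 11 4
SWAP     → 4 11
PUSH -46 → 4 11 -46
LT       → 4 0
STORE 1  → 4
DUP      → 4 4
OVER     → 4 4 4
GT       → 4 0
SUB      → 4
PUSH -60 → 4 -60
DUP      → 4 -60 -60
POP      → 4 -60
PUSH -5  → 4 -60 -5
SWAP     → 4 -5 -60
DIV      → 4 0
DUP      → 4 0 0
OVER     → 4 0 0 0
POP      → 4 0 0
SWAP     → 4 0 0

[4, 0, 0]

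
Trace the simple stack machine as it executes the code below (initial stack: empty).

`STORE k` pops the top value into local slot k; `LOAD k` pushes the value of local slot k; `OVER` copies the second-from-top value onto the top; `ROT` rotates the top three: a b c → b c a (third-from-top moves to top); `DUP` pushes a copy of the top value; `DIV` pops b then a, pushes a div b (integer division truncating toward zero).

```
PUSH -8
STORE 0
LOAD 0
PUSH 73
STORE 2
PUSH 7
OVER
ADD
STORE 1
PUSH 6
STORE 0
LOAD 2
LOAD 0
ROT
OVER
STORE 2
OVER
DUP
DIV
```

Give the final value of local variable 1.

PUSH -8 → -8
STORE 0 → (empty)
LOAD 0  → -8
PUSH 73 → -8 73
STORE 2 → -8
PUSH 7  → -8 7
OVER    → -8 7 -8
ADD     → -8 -1
STORE 1 → -8
PUSH 6  → -8 6
STORE 0 → -8
LOAD 2  → -8 73
LOAD 0  → -8 73 6
ROT     → 73 6 -8
OVER    → 73 6 -8 6
STORE 2 → 73 6 -8
OVER    → 73 6 -8 6
DUP     → 73 6 -8 6 6
DIV     → 73 6 -8 1

-1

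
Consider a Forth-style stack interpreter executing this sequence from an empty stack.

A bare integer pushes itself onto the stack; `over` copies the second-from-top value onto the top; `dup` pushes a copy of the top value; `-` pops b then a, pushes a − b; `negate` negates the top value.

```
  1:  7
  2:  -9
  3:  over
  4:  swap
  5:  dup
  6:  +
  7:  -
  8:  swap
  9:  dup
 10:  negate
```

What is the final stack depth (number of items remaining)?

3

7      → [7]
-9     → [7, -9]
over   → [7, -9, 7]
swap   → [7, 7, -9]
dup    → [7, 7, -9, -9]
+      → [7, 7, -18]
-      → [7, 25]
swap   → [25, 7]
dup    → [25, 7, 7]
negate → [25, 7, -7]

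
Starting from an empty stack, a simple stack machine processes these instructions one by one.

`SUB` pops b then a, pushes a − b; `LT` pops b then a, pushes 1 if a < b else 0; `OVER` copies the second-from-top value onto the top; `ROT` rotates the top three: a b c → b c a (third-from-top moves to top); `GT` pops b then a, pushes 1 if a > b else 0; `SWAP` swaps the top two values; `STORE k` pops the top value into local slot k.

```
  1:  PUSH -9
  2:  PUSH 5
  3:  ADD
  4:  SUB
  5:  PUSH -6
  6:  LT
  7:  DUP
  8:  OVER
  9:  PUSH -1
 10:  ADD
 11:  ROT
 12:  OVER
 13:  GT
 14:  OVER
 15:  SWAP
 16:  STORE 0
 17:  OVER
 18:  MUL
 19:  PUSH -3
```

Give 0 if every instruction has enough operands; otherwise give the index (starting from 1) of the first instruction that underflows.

4

PUSH -9 → [-9]
PUSH 5  → [-9, 5]
ADD     → [-4]
SUB  — needs 2 operands, stack has 1 → underflow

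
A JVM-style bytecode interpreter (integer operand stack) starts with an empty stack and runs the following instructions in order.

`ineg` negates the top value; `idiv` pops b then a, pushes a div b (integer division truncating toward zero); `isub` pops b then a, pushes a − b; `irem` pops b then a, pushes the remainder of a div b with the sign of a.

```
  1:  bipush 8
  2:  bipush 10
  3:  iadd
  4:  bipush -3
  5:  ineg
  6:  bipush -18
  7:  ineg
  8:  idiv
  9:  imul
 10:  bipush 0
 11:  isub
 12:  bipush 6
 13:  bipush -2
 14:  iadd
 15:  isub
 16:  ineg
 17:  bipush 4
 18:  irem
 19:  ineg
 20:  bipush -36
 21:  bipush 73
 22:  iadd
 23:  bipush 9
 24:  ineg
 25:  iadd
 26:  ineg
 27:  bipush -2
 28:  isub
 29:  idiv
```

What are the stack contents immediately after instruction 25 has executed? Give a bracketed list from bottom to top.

[0, 28]

bipush 8   -> [8]
bipush 10  -> [8, 10]
iadd       -> [18]
bipush -3  -> [18, -3]
ineg       -> [18, 3]
bipush -18 -> [18, 3, -18]
ineg       -> [18, 3, 18]
idiv       -> [18, 0]
imul       -> [0]
bipush 0   -> [0, 0]
isub       -> [0]
bipush 6   -> [0, 6]
bipush -2  -> [0, 6, -2]
iadd       -> [0, 4]
isub       -> [-4]
ineg       -> [4]
bipush 4   -> [4, 4]
irem       -> [0]
ineg       -> [0]
bipush -36 -> [0, -36]
bipush 73  -> [0, -36, 73]
iadd       -> [0, 37]
bipush 9   -> [0, 37, 9]
ineg       -> [0, 37, -9]
iadd       -> [0, 28]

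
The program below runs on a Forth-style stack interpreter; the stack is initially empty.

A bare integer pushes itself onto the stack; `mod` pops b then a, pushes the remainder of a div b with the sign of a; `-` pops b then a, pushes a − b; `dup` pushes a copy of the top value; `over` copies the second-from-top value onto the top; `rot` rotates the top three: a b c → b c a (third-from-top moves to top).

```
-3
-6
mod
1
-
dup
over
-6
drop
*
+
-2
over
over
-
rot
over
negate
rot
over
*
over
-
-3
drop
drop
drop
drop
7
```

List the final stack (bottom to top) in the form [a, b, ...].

[-2, 7]

-3     → [-3]
-6     → [-3, -6]
mod    → [-3]
1      → [-3, 1]
-      → [-4]
dup    → [-4, -4]
over   → [-4, -4, -4]
-6     → [-4, -4, -4, -6]
drop   → [-4, -4, -4]
*      → [-4, 16]
+      → [12]
-2     → [12, -2]
over   → [12, -2, 12]
over   → [12, -2, 12, -2]
-      → [12, -2, 14]
rot    → [-2, 14, 12]
over   → [-2, 14, 12, 14]
negate → [-2, 14, 12, -14]
rot    → [-2, 12, -14, 14]
over   → [-2, 12, -14, 14, -14]
*      → [-2, 12, -14, -196]
over   → [-2, 12, -14, -196, -14]
-      → [-2, 12, -14, -182]
-3     → [-2, 12, -14, -182, -3]
drop   → [-2, 12, -14, -182]
drop   → [-2, 12, -14]
drop   → [-2, 12]
drop   → [-2]
7      → [-2, 7]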